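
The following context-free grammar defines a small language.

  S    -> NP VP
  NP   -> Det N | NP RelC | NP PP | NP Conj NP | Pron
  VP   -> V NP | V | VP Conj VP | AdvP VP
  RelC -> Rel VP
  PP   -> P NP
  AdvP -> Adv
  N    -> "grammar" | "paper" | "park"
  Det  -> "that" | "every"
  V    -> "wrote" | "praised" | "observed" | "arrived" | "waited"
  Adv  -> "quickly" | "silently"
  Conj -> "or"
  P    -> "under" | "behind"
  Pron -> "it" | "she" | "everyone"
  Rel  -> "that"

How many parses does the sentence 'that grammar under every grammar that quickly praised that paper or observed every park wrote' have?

Two of the 4 distinct bracketings:
[S [NP [NP [NP [Det that] [N grammar]] [PP [P under] [NP [Det every] [N grammar]]]] [RelC [Rel that] [VP [VP [AdvP [Adv quickly]] [VP [V praised] [NP [Det that] [N paper]]]] [Conj or] [VP [V observed] [NP [Det every] [N park]]]]]] [VP [V wrote]]]
[S [NP [NP [NP [Det that] [N grammar]] [PP [P under] [NP [Det every] [N grammar]]]] [RelC [Rel that] [VP [AdvP [Adv quickly]] [VP [VP [V praised] [NP [Det that] [N paper]]] [Conj or] [VP [V observed] [NP [Det every] [N park]]]]]]] [VP [V wrote]]]
The trees differ in how a recursive rule is bracketed over the same span.

4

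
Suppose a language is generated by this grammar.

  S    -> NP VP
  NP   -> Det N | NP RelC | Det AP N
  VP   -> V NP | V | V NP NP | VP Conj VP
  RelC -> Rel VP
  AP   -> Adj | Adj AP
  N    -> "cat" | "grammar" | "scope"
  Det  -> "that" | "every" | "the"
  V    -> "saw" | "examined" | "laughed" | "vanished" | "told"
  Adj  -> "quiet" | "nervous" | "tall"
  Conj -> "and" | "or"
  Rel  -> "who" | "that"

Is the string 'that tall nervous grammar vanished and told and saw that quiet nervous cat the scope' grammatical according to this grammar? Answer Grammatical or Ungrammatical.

[S [NP [Det that] [AP [Adj tall] [AP [Adj nervous]]] [N grammar]] [VP [VP [V vanished]] [Conj and] [VP [VP [V told]] [Conj and] [VP [V saw] [NP [Det that] [AP [Adj quiet] [AP [Adj nervous]]] [N cat]] [NP [Det the] [N scope]]]]]]
The bracketing above is licensed at every node by one of the given productions, with S at the root.

Grammatical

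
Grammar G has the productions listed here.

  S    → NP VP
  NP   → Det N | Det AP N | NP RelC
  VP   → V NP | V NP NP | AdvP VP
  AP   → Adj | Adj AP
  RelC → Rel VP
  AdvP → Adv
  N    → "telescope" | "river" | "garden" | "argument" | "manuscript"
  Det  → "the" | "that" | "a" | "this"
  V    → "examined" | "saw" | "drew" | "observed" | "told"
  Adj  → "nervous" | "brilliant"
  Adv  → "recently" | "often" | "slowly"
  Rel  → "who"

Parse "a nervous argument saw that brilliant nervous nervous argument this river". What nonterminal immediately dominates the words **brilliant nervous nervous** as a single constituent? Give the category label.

[S [NP [Det a] [AP [Adj nervous]] [N argument]] [VP [V saw] [NP [Det that] [AP [Adj brilliant] [AP [Adj nervous] [AP [Adj nervous]]]] [N argument]] [NP [Det this] [N river]]]]
The span 'brilliant nervous nervous' is the AP node built by AP → Adj AP.

AP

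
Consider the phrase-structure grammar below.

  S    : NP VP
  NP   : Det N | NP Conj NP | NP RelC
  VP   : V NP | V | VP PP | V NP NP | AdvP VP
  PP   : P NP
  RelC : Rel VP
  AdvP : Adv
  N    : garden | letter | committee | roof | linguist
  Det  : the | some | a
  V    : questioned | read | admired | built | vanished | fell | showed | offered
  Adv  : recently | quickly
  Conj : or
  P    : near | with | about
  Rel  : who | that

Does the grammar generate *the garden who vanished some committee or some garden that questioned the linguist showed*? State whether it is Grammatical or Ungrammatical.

[S [NP [NP [NP [Det the] [N garden]] [RelC [Rel who] [VP [V vanished] [NP [Det some] [N committee]]]]] [Conj or] [NP [NP [Det some] [N garden]] [RelC [Rel that] [VP [V questioned] [NP [Det the] [N linguist]]]]]] [VP [V showed]]]
Each bracket corresponds to one application of a listed rule, so the string is derivable from S.

Grammatical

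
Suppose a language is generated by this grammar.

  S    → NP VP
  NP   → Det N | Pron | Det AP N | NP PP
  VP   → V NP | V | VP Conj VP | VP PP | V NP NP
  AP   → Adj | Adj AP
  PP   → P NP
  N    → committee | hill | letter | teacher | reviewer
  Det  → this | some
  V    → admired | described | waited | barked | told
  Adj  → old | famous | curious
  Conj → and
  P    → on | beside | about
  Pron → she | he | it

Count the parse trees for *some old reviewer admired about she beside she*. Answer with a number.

2

The two bracketings:
[S [NP [Det some] [AP [Adj old]] [N reviewer]] [VP [VP [V admired]] [PP [P about] [NP [NP [Pron she]] [PP [P beside] [NP [Pron she]]]]]]]
[S [NP [Det some] [AP [Adj old]] [N reviewer]] [VP [VP [VP [V admired]] [PP [P about] [NP [Pron she]]]] [PP [P beside] [NP [Pron she]]]]]
The difference turns on whether NP → NP PP is used at the relevant span, versus an alternative expansion of NP.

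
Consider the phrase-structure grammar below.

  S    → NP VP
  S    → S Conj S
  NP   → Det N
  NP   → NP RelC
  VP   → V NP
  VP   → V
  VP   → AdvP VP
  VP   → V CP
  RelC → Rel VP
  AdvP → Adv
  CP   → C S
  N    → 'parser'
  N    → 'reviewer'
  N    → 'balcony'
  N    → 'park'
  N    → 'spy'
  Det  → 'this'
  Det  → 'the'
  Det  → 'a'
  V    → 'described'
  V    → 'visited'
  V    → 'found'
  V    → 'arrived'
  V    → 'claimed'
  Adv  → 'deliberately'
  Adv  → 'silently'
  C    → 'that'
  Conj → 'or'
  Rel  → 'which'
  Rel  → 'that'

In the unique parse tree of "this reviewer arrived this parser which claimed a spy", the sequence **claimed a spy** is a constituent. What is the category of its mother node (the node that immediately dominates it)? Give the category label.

RelC

S
  NP
    Det: this
    N: reviewer
  VP
    V: arrived
    NP
      NP
        Det: this
        N: parser
      RelC
        Rel: which
        VP
          V: claimed
          NP
            Det: a
            N: spy
The span 'claimed a spy' is the VP node built by VP → V NP.
Its mother is the RelC built by RelC → Rel VP.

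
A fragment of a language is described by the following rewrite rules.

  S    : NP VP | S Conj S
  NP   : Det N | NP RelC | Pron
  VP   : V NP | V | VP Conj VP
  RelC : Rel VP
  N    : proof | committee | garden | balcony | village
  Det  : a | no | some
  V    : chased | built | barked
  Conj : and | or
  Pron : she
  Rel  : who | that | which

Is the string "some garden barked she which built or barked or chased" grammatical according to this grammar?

[S [NP [Det some] [N garden]] [VP [V barked] [NP [NP [Pron she]] [RelC [Rel which] [VP [VP [V built]] [Conj or] [VP [VP [V barked]] [Conj or] [VP [V chased]]]]]]]]
The bracketing above is licensed at every node by one of the given productions, with S at the root.

Grammatical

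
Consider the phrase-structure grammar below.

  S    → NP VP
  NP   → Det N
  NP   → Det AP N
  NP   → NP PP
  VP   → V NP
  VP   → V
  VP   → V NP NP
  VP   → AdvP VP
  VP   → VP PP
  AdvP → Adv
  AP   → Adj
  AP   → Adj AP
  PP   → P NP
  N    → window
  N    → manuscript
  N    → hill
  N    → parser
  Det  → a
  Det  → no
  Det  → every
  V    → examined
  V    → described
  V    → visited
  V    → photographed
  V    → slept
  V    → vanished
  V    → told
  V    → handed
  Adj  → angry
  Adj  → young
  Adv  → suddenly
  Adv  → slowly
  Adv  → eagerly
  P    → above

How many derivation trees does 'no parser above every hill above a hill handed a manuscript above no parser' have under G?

Two of the 4 distinct bracketings:
[S [NP [NP [Det no] [N parser]] [PP [P above] [NP [NP [Det every] [N hill]] [PP [P above] [NP [Det a] [N hill]]]]]] [VP [V handed] [NP [NP [Det a] [N manuscript]] [PP [P above] [NP [Det no] [N parser]]]]]]
[S [NP [NP [Det no] [N parser]] [PP [P above] [NP [NP [Det every] [N hill]] [PP [P above] [NP [Det a] [N hill]]]]]] [VP [VP [V handed] [NP [Det a] [N manuscript]]] [PP [P above] [NP [Det no] [N parser]]]]]
The difference turns on whether VP → VP PP is used at the relevant span, versus an alternative expansion of VP.

4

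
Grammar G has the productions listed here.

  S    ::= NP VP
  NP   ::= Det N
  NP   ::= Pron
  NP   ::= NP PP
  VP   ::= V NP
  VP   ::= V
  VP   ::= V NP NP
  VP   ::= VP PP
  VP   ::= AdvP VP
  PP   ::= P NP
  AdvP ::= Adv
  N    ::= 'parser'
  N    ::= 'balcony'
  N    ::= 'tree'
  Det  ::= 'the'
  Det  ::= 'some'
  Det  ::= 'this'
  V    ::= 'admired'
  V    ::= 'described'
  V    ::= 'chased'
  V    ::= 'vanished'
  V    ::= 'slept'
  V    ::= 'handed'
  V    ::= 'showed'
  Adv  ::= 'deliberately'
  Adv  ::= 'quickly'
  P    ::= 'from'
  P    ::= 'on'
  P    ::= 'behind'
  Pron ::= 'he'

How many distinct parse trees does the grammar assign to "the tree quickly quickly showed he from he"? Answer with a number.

4

Two of the 4 distinct bracketings:
[S [NP [Det the] [N tree]] [VP [VP [AdvP [Adv quickly]] [VP [AdvP [Adv quickly]] [VP [V showed] [NP [Pron he]]]]] [PP [P from] [NP [Pron he]]]]]
[S [NP [Det the] [N tree]] [VP [AdvP [Adv quickly]] [VP [VP [AdvP [Adv quickly]] [VP [V showed] [NP [Pron he]]]] [PP [P from] [NP [Pron he]]]]]]
The trees differ in how a recursive rule is bracketed over the same span.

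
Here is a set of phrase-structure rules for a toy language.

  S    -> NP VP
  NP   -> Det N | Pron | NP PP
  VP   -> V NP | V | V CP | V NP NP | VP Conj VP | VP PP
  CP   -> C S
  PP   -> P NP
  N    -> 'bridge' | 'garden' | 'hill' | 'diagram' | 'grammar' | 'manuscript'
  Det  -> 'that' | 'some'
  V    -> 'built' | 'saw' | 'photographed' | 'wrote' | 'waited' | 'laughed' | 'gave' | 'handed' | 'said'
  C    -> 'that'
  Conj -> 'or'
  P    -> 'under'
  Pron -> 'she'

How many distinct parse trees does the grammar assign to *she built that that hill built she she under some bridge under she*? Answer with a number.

Two of the 9 distinct bracketings:
[S [NP [Pron she]] [VP [V built] [CP [C that] [S [NP [Det that] [N hill]] [VP [V built] [NP [Pron she]] [NP [NP [Pron she]] [PP [P under] [NP [NP [Det some] [N bridge]] [PP [P under] [NP [Pron she]]]]]]]]]]]
[S [NP [Pron she]] [VP [V built] [CP [C that] [S [NP [Det that] [N hill]] [VP [V built] [NP [Pron she]] [NP [NP [NP [Pron she]] [PP [P under] [NP [Det some] [N bridge]]]] [PP [P under] [NP [Pron she]]]]]]]]]
The trees differ in how a recursive rule is bracketed over the same span.

9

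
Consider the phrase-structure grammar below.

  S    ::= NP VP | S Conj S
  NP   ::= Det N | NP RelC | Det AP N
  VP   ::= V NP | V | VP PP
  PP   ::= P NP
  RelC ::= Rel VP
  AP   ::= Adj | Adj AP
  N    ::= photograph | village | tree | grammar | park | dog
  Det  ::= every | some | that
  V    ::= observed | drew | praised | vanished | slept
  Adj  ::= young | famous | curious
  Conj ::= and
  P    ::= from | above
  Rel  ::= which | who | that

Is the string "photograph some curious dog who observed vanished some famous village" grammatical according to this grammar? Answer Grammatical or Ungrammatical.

An N word can never sit immediately before a Det word in any string this grammar generates, so the substring 'photograph some' rules out a derivation.

Ungrammatical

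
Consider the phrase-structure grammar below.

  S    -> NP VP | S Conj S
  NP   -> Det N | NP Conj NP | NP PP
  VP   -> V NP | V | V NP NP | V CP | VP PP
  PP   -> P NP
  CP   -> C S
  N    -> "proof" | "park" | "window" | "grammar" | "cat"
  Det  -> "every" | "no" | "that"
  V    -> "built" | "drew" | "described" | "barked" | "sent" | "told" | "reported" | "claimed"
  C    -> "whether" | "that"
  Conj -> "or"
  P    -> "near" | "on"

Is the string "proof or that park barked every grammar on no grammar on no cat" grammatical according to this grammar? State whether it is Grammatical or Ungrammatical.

For S → NP VP, no prefix of the string parses as an NP. The alternative S rule S → S Conj S likewise has no satisfying split.

Ungrammatical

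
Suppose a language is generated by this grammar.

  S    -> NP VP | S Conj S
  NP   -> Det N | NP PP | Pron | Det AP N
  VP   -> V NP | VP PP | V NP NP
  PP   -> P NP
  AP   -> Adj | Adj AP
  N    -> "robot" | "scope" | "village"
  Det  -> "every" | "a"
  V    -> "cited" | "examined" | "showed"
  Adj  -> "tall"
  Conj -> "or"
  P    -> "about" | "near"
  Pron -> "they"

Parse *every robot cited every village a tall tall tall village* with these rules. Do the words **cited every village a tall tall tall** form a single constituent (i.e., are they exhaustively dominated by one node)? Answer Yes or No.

No

[S [NP [Det every] [N robot]] [VP [V cited] [NP [Det every] [N village]] [NP [Det a] [AP [Adj tall] [AP [Adj tall] [AP [Adj tall]]]] [N village]]]]
The smallest constituent containing 'cited every village a tall tall tall' is the VP spanning 'cited every village a tall tall tall village'; no single node in the tree dominates exactly the given words.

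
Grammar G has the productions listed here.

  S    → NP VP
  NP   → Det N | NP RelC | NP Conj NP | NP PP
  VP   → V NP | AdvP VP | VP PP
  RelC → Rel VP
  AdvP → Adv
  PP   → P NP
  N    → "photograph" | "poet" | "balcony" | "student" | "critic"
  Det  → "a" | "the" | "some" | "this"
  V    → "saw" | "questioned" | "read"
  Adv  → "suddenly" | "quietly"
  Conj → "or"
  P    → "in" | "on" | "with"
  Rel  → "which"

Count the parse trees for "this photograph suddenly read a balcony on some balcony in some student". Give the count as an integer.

9

Two of the 9 distinct bracketings:
[S [NP [Det this] [N photograph]] [VP [AdvP [Adv suddenly]] [VP [V read] [NP [NP [Det a] [N balcony]] [PP [P on] [NP [NP [Det some] [N balcony]] [PP [P in] [NP [Det some] [N student]]]]]]]]]
[S [NP [Det this] [N photograph]] [VP [AdvP [Adv suddenly]] [VP [V read] [NP [NP [NP [Det a] [N balcony]] [PP [P on] [NP [Det some] [N balcony]]]] [PP [P in] [NP [Det some] [N student]]]]]]]
The trees differ in how a recursive rule is bracketed over the same span.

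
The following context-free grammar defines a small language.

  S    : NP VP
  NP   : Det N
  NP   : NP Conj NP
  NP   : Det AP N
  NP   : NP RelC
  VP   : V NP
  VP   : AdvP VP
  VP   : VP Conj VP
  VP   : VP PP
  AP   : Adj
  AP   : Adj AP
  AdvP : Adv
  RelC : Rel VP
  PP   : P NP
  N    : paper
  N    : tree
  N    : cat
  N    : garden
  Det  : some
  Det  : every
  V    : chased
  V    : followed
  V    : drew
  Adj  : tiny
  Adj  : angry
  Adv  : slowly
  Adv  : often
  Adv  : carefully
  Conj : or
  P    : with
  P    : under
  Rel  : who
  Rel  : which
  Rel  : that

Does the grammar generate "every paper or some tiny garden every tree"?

An N word can never sit immediately before a Det word in any string this grammar generates, so the substring 'garden every' rules out a derivation.

Ungrammatical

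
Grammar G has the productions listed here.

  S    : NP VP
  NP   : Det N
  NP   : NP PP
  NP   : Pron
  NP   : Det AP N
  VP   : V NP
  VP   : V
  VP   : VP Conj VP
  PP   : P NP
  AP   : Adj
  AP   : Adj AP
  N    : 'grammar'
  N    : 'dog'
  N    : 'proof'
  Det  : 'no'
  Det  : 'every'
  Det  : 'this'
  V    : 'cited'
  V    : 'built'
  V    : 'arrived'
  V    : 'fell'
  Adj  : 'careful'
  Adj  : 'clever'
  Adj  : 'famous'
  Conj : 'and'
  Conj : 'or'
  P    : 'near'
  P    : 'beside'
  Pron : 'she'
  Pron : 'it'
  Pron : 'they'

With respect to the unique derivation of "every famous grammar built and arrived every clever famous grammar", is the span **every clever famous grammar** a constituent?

Yes

[S [NP [Det every] [AP [Adj famous]] [N grammar]] [VP [VP [V built]] [Conj and] [VP [V arrived] [NP [Det every] [AP [Adj clever] [AP [Adj famous]]] [N grammar]]]]]
The words 'every clever famous grammar' are exhaustively dominated by a single NP node (built by NP → Det AP N), so they form a constituent.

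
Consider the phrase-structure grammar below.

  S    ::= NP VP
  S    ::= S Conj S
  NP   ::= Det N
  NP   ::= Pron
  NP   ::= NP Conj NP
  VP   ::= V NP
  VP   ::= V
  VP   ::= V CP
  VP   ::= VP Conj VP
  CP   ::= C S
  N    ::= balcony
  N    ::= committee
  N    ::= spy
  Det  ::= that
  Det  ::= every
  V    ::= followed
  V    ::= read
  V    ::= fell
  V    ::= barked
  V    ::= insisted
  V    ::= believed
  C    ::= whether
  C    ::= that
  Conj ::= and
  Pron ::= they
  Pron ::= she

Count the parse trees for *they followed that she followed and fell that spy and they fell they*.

Two of the 3 distinct bracketings:
[S [NP [Pron they]] [VP [V followed] [CP [C that] [S [S [NP [Pron she]] [VP [VP [V followed]] [Conj and] [VP [V fell] [NP [Det that] [N spy]]]]] [Conj and] [S [NP [Pron they]] [VP [V fell] [NP [Pron they]]]]]]]]
[S [S [NP [Pron they]] [VP [V followed] [CP [C that] [S [NP [Pron she]] [VP [VP [V followed]] [Conj and] [VP [V fell] [NP [Det that] [N spy]]]]]]]] [Conj and] [S [NP [Pron they]] [VP [V fell] [NP [Pron they]]]]]
The trees differ in how a recursive rule is bracketed over the same span.

3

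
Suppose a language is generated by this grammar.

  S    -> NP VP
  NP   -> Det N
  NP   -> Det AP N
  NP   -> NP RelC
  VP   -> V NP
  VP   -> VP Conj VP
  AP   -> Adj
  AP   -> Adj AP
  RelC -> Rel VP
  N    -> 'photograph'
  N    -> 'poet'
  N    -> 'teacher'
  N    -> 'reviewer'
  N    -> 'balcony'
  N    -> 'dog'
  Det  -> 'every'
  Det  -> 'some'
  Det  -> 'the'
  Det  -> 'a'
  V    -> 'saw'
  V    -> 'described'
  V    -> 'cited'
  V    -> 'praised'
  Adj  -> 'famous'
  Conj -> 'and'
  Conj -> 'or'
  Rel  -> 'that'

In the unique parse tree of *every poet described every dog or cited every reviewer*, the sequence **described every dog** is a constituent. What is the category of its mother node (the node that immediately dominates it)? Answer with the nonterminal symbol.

[S [NP [Det every] [N poet]] [VP [VP [V described] [NP [Det every] [N dog]]] [Conj or] [VP [V cited] [NP [Det every] [N reviewer]]]]]
The span 'described every dog' is the VP node built by VP → V NP.
Its mother is the VP built by VP → VP Conj VP.

VP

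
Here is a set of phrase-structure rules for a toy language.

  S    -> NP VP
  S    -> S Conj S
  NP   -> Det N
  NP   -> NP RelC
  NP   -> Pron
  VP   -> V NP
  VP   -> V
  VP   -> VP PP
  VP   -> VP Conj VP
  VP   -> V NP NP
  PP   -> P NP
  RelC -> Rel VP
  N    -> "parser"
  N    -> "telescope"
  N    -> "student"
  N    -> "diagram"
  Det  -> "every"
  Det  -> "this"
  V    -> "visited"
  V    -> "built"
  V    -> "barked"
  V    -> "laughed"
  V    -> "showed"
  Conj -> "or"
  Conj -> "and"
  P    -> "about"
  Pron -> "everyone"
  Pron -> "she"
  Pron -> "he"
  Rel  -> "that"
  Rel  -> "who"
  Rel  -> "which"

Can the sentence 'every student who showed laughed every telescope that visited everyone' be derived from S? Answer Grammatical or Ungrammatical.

[S [NP [NP [Det every] [N student]] [RelC [Rel who] [VP [V showed]]]] [VP [V laughed] [NP [NP [Det every] [N telescope]] [RelC [Rel that] [VP [V visited] [NP [Pron everyone]]]]]]]
Every word is introduced by a lexical rule and the phrasal rules combine the resulting categories into a single S.

Grammatical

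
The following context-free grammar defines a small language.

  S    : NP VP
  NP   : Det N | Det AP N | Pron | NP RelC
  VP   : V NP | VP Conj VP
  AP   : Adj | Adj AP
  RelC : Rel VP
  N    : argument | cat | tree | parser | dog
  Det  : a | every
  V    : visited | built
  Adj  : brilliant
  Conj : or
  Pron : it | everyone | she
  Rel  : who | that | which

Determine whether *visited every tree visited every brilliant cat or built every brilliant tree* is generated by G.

Ungrammatical

For S → NP VP, no prefix of the string parses as an NP.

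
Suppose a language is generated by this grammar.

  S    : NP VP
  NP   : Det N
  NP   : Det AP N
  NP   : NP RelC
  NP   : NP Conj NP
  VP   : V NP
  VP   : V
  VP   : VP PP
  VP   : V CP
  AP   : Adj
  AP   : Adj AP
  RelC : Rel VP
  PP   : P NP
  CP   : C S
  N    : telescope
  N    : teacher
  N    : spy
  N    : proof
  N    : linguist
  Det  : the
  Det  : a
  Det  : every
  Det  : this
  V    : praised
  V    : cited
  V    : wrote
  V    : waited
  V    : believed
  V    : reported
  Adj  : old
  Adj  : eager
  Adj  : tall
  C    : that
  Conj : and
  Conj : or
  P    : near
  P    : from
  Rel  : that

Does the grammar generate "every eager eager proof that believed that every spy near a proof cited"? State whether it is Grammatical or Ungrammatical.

Ungrammatical

For S → NP VP, every NP-prefix leaves a non-VP remainder: after 'every eager eager proof' the remainder is not a VP; after 'every eager eager proof that believed' the remainder is not a VP.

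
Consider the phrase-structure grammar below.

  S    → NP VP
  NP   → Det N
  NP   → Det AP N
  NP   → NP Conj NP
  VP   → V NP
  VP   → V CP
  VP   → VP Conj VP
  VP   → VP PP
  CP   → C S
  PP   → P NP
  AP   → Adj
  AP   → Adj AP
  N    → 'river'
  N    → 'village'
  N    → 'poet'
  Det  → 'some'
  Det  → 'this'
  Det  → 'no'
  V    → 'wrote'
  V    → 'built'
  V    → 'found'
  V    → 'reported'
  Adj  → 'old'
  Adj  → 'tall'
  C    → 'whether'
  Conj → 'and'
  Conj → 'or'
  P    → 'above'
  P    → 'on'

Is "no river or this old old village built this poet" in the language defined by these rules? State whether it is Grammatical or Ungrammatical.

Grammatical

S
  NP
    NP
      Det: no
      N: river
    Conj: or
    NP
      Det: this
      AP
        Adj: old
        AP
          Adj: old
      N: village
  VP
    V: built
    NP
      Det: this
      N: poet
Each bracket corresponds to one application of a listed rule, so the string is derivable from S.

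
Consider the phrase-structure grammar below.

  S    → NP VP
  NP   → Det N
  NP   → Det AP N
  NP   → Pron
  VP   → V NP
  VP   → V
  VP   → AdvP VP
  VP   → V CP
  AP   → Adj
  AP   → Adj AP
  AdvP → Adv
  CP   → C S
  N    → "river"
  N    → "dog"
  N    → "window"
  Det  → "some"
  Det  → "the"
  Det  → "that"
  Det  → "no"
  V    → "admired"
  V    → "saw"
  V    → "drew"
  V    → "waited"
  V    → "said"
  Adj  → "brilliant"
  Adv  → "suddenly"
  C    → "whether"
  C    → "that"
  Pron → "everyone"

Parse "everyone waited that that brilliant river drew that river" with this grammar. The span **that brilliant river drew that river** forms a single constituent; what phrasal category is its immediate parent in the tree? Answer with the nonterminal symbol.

CP

S
  NP
    Pron: everyone
  VP
    V: waited
    CP
      C: that
      S
        NP
          Det: that
          AP
            Adj: brilliant
          N: river
        VP
          V: drew
          NP
            Det: that
            N: river
The span 'that brilliant river drew that river' is the S node built by S → NP VP.
Its mother is the CP built by CP → C S.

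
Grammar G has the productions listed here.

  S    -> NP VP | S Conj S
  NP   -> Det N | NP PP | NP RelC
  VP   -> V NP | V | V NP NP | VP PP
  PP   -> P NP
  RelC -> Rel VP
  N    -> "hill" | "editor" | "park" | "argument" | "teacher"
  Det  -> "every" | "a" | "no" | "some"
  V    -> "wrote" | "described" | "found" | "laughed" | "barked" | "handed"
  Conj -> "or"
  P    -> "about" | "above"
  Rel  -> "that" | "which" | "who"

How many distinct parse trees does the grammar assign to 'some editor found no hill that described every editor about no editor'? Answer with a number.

6

Two of the 6 distinct bracketings:
[S [NP [Det some] [N editor]] [VP [V found] [NP [NP [NP [Det no] [N hill]] [RelC [Rel that] [VP [V described] [NP [Det every] [N editor]]]]] [PP [P about] [NP [Det no] [N editor]]]]]]
[S [NP [Det some] [N editor]] [VP [V found] [NP [NP [Det no] [N hill]] [RelC [Rel that] [VP [V described] [NP [NP [Det every] [N editor]] [PP [P about] [NP [Det no] [N editor]]]]]]]]]
The trees differ in how a recursive rule is bracketed over the same span.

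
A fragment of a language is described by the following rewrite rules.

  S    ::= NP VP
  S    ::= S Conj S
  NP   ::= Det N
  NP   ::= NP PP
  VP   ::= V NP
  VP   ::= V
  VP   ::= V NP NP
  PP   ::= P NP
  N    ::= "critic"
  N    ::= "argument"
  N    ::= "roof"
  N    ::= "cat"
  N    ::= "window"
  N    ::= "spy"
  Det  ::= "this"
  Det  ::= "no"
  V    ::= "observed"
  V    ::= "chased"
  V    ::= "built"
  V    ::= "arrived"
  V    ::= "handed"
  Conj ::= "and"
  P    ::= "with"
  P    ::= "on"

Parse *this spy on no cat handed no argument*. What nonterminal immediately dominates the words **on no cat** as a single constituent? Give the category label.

[S [NP [NP [Det this] [N spy]] [PP [P on] [NP [Det no] [N cat]]]] [VP [V handed] [NP [Det no] [N argument]]]]
The span 'on no cat' is the PP node built by PP → P NP.

PP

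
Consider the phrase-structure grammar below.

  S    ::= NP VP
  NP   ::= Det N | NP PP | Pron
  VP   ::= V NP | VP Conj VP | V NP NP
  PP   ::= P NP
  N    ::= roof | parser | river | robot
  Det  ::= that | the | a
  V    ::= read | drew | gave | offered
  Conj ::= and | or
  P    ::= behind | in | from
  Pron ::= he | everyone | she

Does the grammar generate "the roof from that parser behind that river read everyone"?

S
  NP
    NP
      Det: the
      N: roof
    PP
      P: from
      NP
        NP
          Det: that
          N: parser
        PP
          P: behind
          NP
            Det: that
            N: river
  VP
    V: read
    NP
      Pron: everyone
The bracketing above is licensed at every node by one of the given productions, with S at the root.

Grammatical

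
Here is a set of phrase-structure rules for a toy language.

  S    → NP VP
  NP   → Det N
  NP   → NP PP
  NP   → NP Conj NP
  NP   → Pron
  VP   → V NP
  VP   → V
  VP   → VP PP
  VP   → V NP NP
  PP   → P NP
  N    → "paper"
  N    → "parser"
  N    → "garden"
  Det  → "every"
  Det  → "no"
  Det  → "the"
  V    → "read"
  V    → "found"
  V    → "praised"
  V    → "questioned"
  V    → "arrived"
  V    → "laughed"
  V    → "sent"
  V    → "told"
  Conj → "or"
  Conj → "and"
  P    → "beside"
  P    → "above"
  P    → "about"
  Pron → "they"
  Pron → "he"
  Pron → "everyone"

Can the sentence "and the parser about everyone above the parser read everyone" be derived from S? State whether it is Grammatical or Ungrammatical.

Ungrammatical

For S → NP VP, no prefix of the string parses as an NP.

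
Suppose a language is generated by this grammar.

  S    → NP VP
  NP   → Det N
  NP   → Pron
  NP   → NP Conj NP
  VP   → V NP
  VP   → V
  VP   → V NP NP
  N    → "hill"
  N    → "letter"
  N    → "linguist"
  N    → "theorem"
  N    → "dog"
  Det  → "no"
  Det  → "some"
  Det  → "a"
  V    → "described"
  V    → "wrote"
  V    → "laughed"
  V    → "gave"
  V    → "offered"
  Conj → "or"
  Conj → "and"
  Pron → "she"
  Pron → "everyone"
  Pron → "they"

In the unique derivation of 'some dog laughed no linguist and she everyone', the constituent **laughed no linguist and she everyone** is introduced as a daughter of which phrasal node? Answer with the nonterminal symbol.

S
  NP
    Det: some
    N: dog
  VP
    V: laughed
    NP
      NP
        Det: no
        N: linguist
      Conj: and
      NP
        Pron: she
    NP
      Pron: everyone
The span 'laughed no linguist and she everyone' is the VP node built by VP → V NP NP.
Its mother is the S built by S → NP VP.

S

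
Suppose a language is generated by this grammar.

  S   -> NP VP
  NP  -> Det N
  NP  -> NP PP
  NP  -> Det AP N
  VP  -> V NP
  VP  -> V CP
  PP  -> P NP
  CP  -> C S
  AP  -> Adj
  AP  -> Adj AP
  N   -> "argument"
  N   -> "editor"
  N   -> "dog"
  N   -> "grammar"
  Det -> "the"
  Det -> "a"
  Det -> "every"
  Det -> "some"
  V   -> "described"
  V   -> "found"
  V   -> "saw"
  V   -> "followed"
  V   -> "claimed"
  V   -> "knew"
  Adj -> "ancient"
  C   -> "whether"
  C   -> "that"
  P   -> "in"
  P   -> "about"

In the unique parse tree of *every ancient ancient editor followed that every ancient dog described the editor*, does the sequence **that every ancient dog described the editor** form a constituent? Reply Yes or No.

Yes

[S [NP [Det every] [AP [Adj ancient] [AP [Adj ancient]]] [N editor]] [VP [V followed] [CP [C that] [S [NP [Det every] [AP [Adj ancient]] [N dog]] [VP [V described] [NP [Det the] [N editor]]]]]]]
The words 'that every ancient dog described the editor' are exhaustively dominated by a single CP node (built by CP → C S), so they form a constituent.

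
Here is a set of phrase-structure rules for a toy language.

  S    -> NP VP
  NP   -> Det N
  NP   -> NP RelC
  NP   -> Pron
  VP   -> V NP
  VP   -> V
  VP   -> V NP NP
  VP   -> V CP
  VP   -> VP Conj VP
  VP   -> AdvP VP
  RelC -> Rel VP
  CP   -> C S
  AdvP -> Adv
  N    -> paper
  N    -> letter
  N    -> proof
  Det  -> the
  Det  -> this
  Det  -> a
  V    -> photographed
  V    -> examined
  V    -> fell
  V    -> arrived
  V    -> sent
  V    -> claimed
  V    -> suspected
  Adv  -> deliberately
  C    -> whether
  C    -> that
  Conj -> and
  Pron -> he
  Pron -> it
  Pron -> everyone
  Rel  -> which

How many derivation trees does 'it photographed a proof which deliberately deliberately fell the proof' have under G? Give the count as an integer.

2

The two bracketings:
[S [NP [Pron it]] [VP [V photographed] [NP [NP [Det a] [N proof]] [RelC [Rel which] [VP [AdvP [Adv deliberately]] [VP [AdvP [Adv deliberately]] [VP [V fell] [NP [Det the] [N proof]]]]]]]]]
[S [NP [Pron it]] [VP [V photographed] [NP [NP [Det a] [N proof]] [RelC [Rel which] [VP [AdvP [Adv deliberately]] [VP [AdvP [Adv deliberately]] [VP [V fell]]]]]] [NP [Det the] [N proof]]]]
The difference turns on whether VP → V is used at the relevant span, versus an alternative expansion of VP.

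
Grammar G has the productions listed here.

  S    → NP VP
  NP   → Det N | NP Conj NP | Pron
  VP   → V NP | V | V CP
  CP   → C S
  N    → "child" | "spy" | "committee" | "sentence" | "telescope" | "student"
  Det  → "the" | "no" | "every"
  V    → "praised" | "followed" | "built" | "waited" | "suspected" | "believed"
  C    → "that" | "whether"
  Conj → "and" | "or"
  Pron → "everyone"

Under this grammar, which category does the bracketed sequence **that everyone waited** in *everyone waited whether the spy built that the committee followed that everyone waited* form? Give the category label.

[S [NP [Pron everyone]] [VP [V waited] [CP [C whether] [S [NP [Det the] [N spy]] [VP [V built] [CP [C that] [S [NP [Det the] [N committee]] [VP [V followed] [CP [C that] [S [NP [Pron everyone]] [VP [V waited]]]]]]]]]]]]
The span 'that everyone waited' is the CP node built by CP → C S.

CP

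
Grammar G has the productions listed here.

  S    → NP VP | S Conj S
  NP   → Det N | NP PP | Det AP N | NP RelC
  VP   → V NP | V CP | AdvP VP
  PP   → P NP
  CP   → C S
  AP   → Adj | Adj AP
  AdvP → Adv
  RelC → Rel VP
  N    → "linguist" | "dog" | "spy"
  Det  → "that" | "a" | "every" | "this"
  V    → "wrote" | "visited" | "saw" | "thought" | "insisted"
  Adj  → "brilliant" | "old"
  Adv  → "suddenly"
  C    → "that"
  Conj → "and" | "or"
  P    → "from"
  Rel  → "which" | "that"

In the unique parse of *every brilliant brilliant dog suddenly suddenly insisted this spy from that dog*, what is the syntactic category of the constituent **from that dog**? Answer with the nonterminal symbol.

PP

S
  NP
    Det: every
    AP
      Adj: brilliant
      AP
        Adj: brilliant
    N: dog
  VP
    AdvP
      Adv: suddenly
    VP
      AdvP
        Adv: suddenly
      VP
        V: insisted
        NP
          NP
            Det: this
            N: spy
          PP
            P: from
            NP
              Det: that
              N: dog
The span 'from that dog' is the PP node built by PP → P NP.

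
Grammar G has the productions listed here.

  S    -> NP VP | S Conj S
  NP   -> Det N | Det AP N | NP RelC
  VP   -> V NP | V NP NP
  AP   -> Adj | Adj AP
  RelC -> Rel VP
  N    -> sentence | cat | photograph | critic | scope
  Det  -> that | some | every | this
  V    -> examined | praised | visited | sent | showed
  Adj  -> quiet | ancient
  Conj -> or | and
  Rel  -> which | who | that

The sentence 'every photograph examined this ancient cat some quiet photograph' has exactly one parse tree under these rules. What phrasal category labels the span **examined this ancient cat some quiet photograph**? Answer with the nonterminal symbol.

VP

[S [NP [Det every] [N photograph]] [VP [V examined] [NP [Det this] [AP [Adj ancient]] [N cat]] [NP [Det some] [AP [Adj quiet]] [N photograph]]]]
The span 'examined this ancient cat some quiet photograph' is the VP node built by VP → V NP NP.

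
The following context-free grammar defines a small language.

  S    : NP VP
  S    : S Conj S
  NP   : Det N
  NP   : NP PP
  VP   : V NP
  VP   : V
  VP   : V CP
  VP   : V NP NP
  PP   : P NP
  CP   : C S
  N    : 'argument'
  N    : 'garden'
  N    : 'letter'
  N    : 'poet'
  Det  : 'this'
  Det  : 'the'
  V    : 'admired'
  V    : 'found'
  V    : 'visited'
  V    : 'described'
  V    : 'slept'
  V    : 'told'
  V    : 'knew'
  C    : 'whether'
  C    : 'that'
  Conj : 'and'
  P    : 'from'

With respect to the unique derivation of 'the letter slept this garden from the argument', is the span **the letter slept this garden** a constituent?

No

[S [NP [Det the] [N letter]] [VP [V slept] [NP [NP [Det this] [N garden]] [PP [P from] [NP [Det the] [N argument]]]]]]
The smallest constituent containing 'the letter slept this garden' is the S spanning 'the letter slept this garden from the argument'; no single node in the tree dominates exactly the given words.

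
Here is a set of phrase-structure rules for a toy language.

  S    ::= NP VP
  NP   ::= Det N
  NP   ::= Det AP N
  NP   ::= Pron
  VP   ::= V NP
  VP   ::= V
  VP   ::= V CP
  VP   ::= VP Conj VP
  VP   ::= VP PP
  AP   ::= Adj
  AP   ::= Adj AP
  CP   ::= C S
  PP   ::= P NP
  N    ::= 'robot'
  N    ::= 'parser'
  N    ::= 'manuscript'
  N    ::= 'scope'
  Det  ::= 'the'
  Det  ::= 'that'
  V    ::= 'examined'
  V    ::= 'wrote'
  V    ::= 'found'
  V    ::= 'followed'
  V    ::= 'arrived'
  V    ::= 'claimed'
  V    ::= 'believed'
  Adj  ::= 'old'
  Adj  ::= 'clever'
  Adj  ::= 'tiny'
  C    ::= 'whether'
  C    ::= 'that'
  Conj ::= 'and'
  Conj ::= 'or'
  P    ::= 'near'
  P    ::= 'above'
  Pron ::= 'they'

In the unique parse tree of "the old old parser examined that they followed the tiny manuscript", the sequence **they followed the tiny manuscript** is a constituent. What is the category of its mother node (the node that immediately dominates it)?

[S [NP [Det the] [AP [Adj old] [AP [Adj old]]] [N parser]] [VP [V examined] [CP [C that] [S [NP [Pron they]] [VP [V followed] [NP [Det the] [AP [Adj tiny]] [N manuscript]]]]]]]
The span 'they followed the tiny manuscript' is the S node built by S → NP VP.
Its mother is the CP built by CP → C S.

CP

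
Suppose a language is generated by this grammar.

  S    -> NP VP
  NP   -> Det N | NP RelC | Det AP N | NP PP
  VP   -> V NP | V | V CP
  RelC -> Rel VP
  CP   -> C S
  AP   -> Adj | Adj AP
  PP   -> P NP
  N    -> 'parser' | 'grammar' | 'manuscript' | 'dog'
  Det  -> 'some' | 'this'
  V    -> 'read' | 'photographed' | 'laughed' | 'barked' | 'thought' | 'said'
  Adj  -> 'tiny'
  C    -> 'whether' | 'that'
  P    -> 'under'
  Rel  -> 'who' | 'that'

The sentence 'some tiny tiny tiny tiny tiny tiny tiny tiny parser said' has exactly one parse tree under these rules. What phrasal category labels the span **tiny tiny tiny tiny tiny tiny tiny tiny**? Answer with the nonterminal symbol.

AP

[S [NP [Det some] [AP [Adj tiny] [AP [Adj tiny] [AP [Adj tiny] [AP [Adj tiny] [AP [Adj tiny] [AP [Adj tiny] [AP [Adj tiny] [AP [Adj tiny]]]]]]]]] [N parser]] [VP [V said]]]
The span 'tiny tiny tiny tiny tiny tiny tiny tiny' is the AP node built by AP → Adj AP.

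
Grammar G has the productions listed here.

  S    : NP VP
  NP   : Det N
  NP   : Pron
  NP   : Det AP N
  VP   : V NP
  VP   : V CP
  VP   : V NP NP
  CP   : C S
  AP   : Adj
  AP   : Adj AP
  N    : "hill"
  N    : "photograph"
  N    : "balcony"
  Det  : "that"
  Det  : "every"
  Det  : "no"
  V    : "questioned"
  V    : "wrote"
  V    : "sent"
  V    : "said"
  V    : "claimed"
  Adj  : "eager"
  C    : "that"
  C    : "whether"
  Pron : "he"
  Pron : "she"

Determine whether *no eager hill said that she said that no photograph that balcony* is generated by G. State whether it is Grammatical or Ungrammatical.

For S → NP VP, the only prefix that parses as NP is 'no eager hill', but the remainder 'said that she said that no photograph that balcony' is not a VP under these rules.

Ungrammatical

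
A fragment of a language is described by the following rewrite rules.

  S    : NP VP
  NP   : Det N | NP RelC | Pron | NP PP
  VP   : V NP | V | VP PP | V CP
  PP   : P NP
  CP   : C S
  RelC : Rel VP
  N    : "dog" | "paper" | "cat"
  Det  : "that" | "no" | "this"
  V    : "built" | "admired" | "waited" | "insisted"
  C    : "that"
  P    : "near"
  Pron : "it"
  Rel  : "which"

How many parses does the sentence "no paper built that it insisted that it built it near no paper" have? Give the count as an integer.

4

Two of the 4 distinct bracketings:
[S [NP [Det no] [N paper]] [VP [VP [V built] [CP [C that] [S [NP [Pron it]] [VP [V insisted] [CP [C that] [S [NP [Pron it]] [VP [V built] [NP [Pron it]]]]]]]]] [PP [P near] [NP [Det no] [N paper]]]]]
[S [NP [Det no] [N paper]] [VP [V built] [CP [C that] [S [NP [Pron it]] [VP [VP [V insisted] [CP [C that] [S [NP [Pron it]] [VP [V built] [NP [Pron it]]]]]] [PP [P near] [NP [Det no] [N paper]]]]]]]]
The trees differ in how a recursive rule is bracketed over the same span.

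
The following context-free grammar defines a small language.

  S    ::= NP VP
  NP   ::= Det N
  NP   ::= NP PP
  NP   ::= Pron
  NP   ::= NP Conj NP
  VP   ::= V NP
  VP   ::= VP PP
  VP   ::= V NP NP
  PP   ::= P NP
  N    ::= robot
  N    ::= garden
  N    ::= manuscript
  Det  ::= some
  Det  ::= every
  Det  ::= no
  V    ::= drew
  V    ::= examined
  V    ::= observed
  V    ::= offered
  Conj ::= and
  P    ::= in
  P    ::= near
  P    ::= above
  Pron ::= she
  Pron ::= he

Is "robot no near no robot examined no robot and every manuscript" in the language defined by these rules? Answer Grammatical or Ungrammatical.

Ungrammatical

A Det word can never sit immediately before a P word in any string this grammar generates, so the substring 'no near' rules out a derivation.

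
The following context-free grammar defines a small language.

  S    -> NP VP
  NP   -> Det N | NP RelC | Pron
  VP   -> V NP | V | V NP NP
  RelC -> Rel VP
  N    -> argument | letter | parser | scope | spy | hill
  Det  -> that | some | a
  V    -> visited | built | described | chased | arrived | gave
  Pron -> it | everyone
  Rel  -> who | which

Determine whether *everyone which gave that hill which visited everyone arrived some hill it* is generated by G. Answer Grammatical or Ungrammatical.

Grammatical

[S [NP [NP [Pron everyone]] [RelC [Rel which] [VP [V gave] [NP [NP [Det that] [N hill]] [RelC [Rel which] [VP [V visited] [NP [Pron everyone]]]]]]]] [VP [V arrived] [NP [Det some] [N hill]] [NP [Pron it]]]]
The bracketing above is licensed at every node by one of the given productions, with S at the root.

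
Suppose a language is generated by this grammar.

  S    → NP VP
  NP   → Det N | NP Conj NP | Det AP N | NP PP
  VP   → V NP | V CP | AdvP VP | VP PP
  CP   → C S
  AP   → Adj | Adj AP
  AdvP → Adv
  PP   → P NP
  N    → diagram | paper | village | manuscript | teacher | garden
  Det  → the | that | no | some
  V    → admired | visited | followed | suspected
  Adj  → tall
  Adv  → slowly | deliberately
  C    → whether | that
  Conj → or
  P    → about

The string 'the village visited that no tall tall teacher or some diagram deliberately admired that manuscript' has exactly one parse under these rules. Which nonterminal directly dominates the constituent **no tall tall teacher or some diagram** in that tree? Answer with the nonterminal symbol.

S

S
  NP
    Det: the
    N: village
  VP
    V: visited
    CP
      C: that
      S
        NP
          NP
            Det: no
            AP
              Adj: tall
              AP
                Adj: tall
            N: teacher
          Conj: or
          NP
            Det: some
            N: diagram
        VP
          AdvP
            Adv: deliberately
          VP
            V: admired
            NP
              Det: that
              N: manuscript
The span 'no tall tall teacher or some diagram' is the NP node built by NP → NP Conj NP.
Its mother is the S built by S → NP VP.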